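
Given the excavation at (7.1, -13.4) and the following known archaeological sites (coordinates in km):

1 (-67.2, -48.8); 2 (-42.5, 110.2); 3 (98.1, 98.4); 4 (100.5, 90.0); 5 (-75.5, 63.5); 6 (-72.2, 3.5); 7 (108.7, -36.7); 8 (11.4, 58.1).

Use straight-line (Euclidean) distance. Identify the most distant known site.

Distances from (7.1, -13.4):
1: √((-74.3)² + (-35.4)²) = √(5520.490 + 1253.160) = 82.3 km
2: √((-49.6)² + (123.6)²) = √(2460.160 + 15276.960) = 133.2 km
3: √((91.0)² + (111.8)²) = √(8281.000 + 12499.240) = 144.2 km
4: √((93.4)² + (103.4)²) = √(8723.560 + 10691.560) = 139.3 km
5: √((-82.6)² + (76.9)²) = √(6822.760 + 5913.610) = 112.9 km
6: √((-79.3)² + (16.9)²) = √(6288.490 + 285.610) = 81.1 km
7: √((101.6)² + (-23.3)²) = √(10322.560 + 542.890) = 104.2 km
8: √((4.3)² + (71.5)²) = √(18.490 + 5112.250) = 71.6 km
Maximum: 3 at 144.2 km.

3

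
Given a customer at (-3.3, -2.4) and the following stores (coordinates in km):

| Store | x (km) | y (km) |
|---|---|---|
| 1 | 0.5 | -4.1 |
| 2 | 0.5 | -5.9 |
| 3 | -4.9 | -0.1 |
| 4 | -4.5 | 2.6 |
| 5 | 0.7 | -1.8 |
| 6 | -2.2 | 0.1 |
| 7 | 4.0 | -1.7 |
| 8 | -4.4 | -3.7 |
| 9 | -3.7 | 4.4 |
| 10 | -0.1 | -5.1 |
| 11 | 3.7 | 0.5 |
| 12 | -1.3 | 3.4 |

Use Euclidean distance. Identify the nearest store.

Distances from (-3.3, -2.4):
1: √((3.8)² + (-1.7)²) = √(14.4400 + 2.8900) = 4.16 km
2: √((3.8)² + (-3.5)²) = √(14.4400 + 12.2500) = 5.17 km
3: √((-1.6)² + (2.3)²) = √(2.5600 + 5.2900) = 2.80 km
4: √((-1.2)² + (5.0)²) = √(1.4400 + 25.0000) = 5.14 km
5: √((4.0)² + (0.6)²) = √(16.0000 + 0.3600) = 4.04 km
6: √((1.1)² + (2.5)²) = √(1.2100 + 6.2500) = 2.73 km
7: √((7.3)² + (0.7)²) = √(53.2900 + 0.4900) = 7.33 km
8: √((-1.1)² + (-1.3)²) = √(1.2100 + 1.6900) = 1.70 km
9: √((-0.4)² + (6.8)²) = √(0.1600 + 46.2400) = 6.81 km
10: √((3.2)² + (-2.7)²) = √(10.2400 + 7.2900) = 4.19 km
11: √((7.0)² + (2.9)²) = √(49.0000 + 8.4100) = 7.58 km
12: √((2.0)² + (5.8)²) = √(4.0000 + 33.6400) = 6.14 km
Minimum: 8 at 1.70 km.

8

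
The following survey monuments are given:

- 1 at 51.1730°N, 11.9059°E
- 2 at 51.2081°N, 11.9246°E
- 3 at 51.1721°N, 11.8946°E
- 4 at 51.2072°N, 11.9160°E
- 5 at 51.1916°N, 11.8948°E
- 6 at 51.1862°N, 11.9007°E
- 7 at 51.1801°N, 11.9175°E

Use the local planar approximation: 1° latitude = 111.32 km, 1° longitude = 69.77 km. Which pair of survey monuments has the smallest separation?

Pairwise distances:
2–4: 0.6083 km
5–6: 0.7286 km
1–3: 0.7947 km
1–7: 1.1312 km
6–7: 1.3546 km
1–6: 1.5136 km
3–6: 1.6263 km
3–7: 1.8292 km
5–7: 2.0365 km
3–5: 2.1708 km
1–5: 2.2106 km
4–5: 2.2811 km
4–6: 2.5699 km
2–5: 2.7743 km
2–6: 2.9536 km
4–7: 3.0186 km
2–7: 3.1561 km
1–4: 3.8718 km
1–2: 4.1194 km
3–4: 4.1829 km
2–3: 4.5212 km
Closest pair: 2–4 at 0.6083 km.

2 and 4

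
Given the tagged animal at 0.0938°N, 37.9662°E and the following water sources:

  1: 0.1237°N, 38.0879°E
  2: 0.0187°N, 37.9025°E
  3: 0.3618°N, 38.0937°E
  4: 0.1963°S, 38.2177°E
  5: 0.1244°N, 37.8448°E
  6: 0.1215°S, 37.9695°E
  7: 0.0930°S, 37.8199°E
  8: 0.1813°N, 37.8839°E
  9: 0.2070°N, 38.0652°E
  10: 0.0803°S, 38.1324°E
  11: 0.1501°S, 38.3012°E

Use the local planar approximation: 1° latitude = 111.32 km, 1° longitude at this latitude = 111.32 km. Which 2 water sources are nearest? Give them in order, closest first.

Distances from 0.0938°N, 37.9662°E:
1: √((0.0299·111.32)² + (0.1217·111.32)²) = √(11.078699 + 183.538658) = 13.9505 km
2: √((-0.0751·111.32)² + (-0.0637·111.32)²) = √(69.891807 + 50.283472) = 10.9624 km
3: √((0.2680·111.32)² + (0.1275·111.32)²) = √(890.053236 + 201.449765) = 33.0379 km
4: √((-0.2901·111.32)² + (0.2515·111.32)²) = √(1042.898044 + 783.830889) = 42.7402 km
5: √((0.0306·111.32)² + (-0.1214·111.32)²) = √(11.603506 + 182.634899) = 13.9369 km
6: √((-0.2153·111.32)² + (0.0033·111.32)²) = √(574.426484 + 0.134950) = 23.9700 km
7: √((-0.1868·111.32)² + (-0.1463·111.32)²) = √(432.414391 + 265.237574) = 26.4131 km
8: √((0.0875·111.32)² + (-0.0823·111.32)²) = √(94.877340 + 83.935574) = 13.3721 km
9: √((0.1132·111.32)² + (0.0990·111.32)²) = √(158.795887 + 121.455388) = 16.7407 km
10: √((-0.1741·111.32)² + (0.1662·111.32)²) = √(375.615874 + 342.301210) = 26.7940 km
11: √((-0.2439·111.32)² + (0.3350·111.32)²) = √(737.173977 + 1390.708181) = 46.1290 km
Sorted: 2 (10.9624 km) < 8 (13.3721 km) < 5 (13.9369 km) < 1 (13.9505 km) < …

2, 8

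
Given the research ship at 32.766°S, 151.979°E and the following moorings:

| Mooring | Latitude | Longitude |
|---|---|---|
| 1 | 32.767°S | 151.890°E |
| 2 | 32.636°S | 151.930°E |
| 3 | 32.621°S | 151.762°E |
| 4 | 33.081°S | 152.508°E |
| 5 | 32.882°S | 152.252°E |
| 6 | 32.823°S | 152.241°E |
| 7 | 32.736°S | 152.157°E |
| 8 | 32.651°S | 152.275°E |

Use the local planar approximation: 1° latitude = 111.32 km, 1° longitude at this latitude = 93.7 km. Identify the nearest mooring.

1

Distances from 32.766°S, 151.979°E:
1: 8.340 km
2: 15.182 km
3: 25.961 km
4: 60.717 km
5: 28.655 km
6: 25.356 km
7: 17.010 km
8: 30.547 km
Minimum: 1 at 8.340 km.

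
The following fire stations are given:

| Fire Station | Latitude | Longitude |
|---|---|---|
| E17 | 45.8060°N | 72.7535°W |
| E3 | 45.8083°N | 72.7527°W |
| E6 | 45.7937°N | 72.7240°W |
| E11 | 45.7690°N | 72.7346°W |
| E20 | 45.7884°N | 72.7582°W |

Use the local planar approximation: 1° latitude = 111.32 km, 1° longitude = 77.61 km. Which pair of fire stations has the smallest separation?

Pairwise distances:
E17–E3: √((0.0023·111.32)² + (0.0008·77.61)²) = √(0.065554 + 0.003855) = 0.2635 km
E17–E20: √((-0.0176·111.32)² + (-0.0047·77.61)²) = √(3.838590 + 0.133055) = 1.9929 km
E3–E20: √((-0.0199·111.32)² + (-0.0055·77.61)²) = √(4.907412 + 0.182205) = 2.2560 km
E17–E6: √((-0.0123·111.32)² + (0.0295·77.61)²) = √(1.874807 + 5.241787) = 2.6677 km
E6–E20: √((-0.0053·111.32)² + (-0.0342·77.61)²) = √(0.348095 + 7.045107) = 2.7190 km
E3–E6: √((-0.0146·111.32)² + (0.0287·77.61)²) = √(2.641509 + 4.961342) = 2.7573 km
E11–E20: √((0.0194·111.32)² + (-0.0236·77.61)²) = √(4.663907 + 3.354744) = 2.8317 km
E6–E11: √((-0.0247·111.32)² + (-0.0106·77.61)²) = √(7.560322 + 0.676779) = 2.8700 km
E17–E11: √((-0.0370·111.32)² + (0.0189·77.61)²) = √(16.964843 + 2.151587) = 4.3722 km
E3–E11: √((-0.0393·111.32)² + (0.0181·77.61)²) = √(19.139540 + 1.973297) = 4.5949 km
Closest pair: E17–E3 at 0.2635 km.

E17 and E3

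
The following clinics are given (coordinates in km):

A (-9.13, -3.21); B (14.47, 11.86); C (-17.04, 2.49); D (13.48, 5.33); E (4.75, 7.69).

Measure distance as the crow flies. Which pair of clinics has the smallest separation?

Pairwise distances:
A–B: 28.00 km
A–C: 9.75 km
A–D: 24.17 km
A–E: 17.65 km
B–C: 32.87 km
B–D: 6.60 km
B–E: 10.58 km
C–D: 30.65 km
C–E: 22.40 km
D–E: 9.04 km
Closest pair: B–D at 6.60 km.

B and D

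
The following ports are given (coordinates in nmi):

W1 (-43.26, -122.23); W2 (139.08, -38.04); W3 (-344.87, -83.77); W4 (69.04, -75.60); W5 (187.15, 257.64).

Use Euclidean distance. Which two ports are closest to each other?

Pairwise distances:
W1–W2: 200.84 nmi
W1–W3: 304.05 nmi
W1–W4: 121.60 nmi
W1–W5: 444.29 nmi
W2–W3: 486.11 nmi
W2–W4: 79.48 nmi
W2–W5: 299.56 nmi
W3–W4: 413.99 nmi
W3–W5: 632.14 nmi
W4–W5: 353.55 nmi
Closest pair: W2–W4 at 79.48 nmi.

W2 and W4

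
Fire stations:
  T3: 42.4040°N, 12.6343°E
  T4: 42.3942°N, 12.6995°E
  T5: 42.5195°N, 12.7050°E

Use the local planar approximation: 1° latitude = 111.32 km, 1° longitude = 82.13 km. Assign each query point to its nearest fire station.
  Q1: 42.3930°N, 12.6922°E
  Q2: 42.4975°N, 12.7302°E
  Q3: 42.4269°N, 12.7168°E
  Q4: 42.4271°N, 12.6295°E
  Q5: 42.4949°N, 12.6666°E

Q1→T4; Q2→T5; Q3→T4; Q4→T3; Q5→T5

Q1 at 42.3930°N, 12.6922°E:
  T3: 4.9105 km
  T4: 0.6143 km
  T5: 14.1212 km
  → nearest: T4 (0.6143 km)
Q2 at 42.4975°N, 12.7302°E:
  T3: 13.0526 km
  T4: 11.7725 km
  T5: 3.2065 km
  → nearest: T5 (3.2065 km)
Q3 at 42.4269°N, 12.7168°E:
  T3: 7.2394 km
  T4: 3.9076 km
  T5: 10.3537 km
  → nearest: T4 (3.9076 km)
Q4 at 42.4271°N, 12.6295°E:
  T3: 2.6015 km
  T4: 6.8166 km
  T5: 12.0105 km
  → nearest: T3 (2.6015 km)
Q5 at 42.4949°N, 12.6666°E:
  T3: 10.4609 km
  T4: 11.5310 km
  T5: 4.1768 km
  → nearest: T5 (4.1768 km)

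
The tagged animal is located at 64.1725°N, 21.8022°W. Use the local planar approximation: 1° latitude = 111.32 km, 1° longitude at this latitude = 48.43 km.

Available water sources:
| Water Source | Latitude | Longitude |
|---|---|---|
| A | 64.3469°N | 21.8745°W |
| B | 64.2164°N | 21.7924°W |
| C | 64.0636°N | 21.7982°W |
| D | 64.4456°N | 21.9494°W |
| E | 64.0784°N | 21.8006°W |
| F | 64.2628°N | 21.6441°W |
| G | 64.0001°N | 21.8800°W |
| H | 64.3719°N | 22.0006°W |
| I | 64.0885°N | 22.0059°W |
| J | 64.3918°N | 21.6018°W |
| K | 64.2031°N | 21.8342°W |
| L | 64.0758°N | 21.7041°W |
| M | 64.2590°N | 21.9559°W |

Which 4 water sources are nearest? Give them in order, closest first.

Distances from 64.1725°N, 21.8022°W:
A: √((0.1744·111.32)² + (-0.0723·48.43)²) = √(376.911472 + 12.260425) = 19.7274 km
B: √((0.0439·111.32)² + (0.0098·48.43)²) = √(23.882261 + 0.225258) = 4.9099 km
C: √((-0.1089·111.32)² + (0.0040·48.43)²) = √(146.961019 + 0.037527) = 12.1243 km
D: √((0.2731·111.32)² + (-0.1472·48.43)²) = √(924.250716 + 50.821158) = 31.2261 km
E: √((-0.0941·111.32)² + (0.0016·48.43)²) = √(109.730066 + 0.006004) = 10.4755 km
F: √((0.0903·111.32)² + (0.1581·48.43)²) = √(101.046644 + 58.626326) = 12.6362 km
G: √((-0.1724·111.32)² + (-0.0778·48.43)²) = √(368.316282 + 14.196724) = 19.5579 km
H: √((0.1994·111.32)² + (-0.1984·48.43)²) = √(492.716043 + 92.323503) = 24.1876 km
I: √((-0.0840·111.32)² + (-0.2037·48.43)²) = √(87.438957 + 97.321993) = 13.5927 km
J: √((0.2193·111.32)² + (0.2004·48.43)²) = √(595.968984 + 94.194246) = 26.2710 km
K: √((0.0306·111.32)² + (-0.0320·48.43)²) = √(11.603506 + 2.401756) = 3.7424 km
L: √((-0.0967·111.32)² + (0.0981·48.43)²) = √(115.877560 + 22.571839) = 11.7665 km
M: √((0.0865·111.32)² + (-0.1537·48.43)²) = √(92.721107 + 55.408536) = 12.1709 km
Sorted: K (3.7424 km) < B (4.9099 km) < E (10.4755 km) < L (11.7665 km) < C (12.1243 km) < M (12.1709 km) < …

K, B, E, L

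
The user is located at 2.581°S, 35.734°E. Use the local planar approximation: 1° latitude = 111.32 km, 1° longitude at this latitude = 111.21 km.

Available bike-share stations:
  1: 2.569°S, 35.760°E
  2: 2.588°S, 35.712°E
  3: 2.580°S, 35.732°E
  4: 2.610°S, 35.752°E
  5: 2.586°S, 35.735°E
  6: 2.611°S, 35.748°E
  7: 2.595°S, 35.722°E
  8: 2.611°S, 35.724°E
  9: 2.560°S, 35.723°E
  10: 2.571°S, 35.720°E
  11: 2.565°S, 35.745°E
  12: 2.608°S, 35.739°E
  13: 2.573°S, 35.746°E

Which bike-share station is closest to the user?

3

Distances from 2.581°S, 35.734°E:
1: √((0.012·111.32)² + (0.026·111.21)²) = √(1.78447 + 8.36054) = 3.185 km
2: √((-0.007·111.32)² + (-0.022·111.21)²) = √(0.60721 + 5.98595) = 2.568 km
3: √((0.001·111.32)² + (-0.002·111.21)²) = √(0.01239 + 0.04947) = 0.249 km
4: √((-0.029·111.32)² + (0.018·111.21)²) = √(10.42179 + 4.00712) = 3.799 km
5: √((-0.005·111.32)² + (0.001·111.21)²) = √(0.30980 + 0.01237) = 0.568 km
6: √((-0.030·111.32)² + (0.014·111.21)²) = √(11.15293 + 2.42406) = 3.685 km
7: √((-0.014·111.32)² + (-0.012·111.21)²) = √(2.42886 + 1.78094) = 2.052 km
8: √((-0.030·111.32)² + (-0.010·111.21)²) = √(11.15293 + 1.23677) = 3.520 km
9: √((0.021·111.32)² + (-0.011·111.21)²) = √(5.46493 + 1.49649) = 2.638 km
10: √((0.010·111.32)² + (-0.014·111.21)²) = √(1.23921 + 2.42406) = 1.914 km
11: √((0.016·111.32)² + (0.011·111.21)²) = √(3.17239 + 1.49649) = 2.161 km
12: √((-0.027·111.32)² + (0.005·111.21)²) = √(9.03387 + 0.30919) = 3.057 km
13: √((0.008·111.32)² + (0.012·111.21)²) = √(0.79310 + 1.78094) = 1.604 km
Minimum: 3 at 0.249 km.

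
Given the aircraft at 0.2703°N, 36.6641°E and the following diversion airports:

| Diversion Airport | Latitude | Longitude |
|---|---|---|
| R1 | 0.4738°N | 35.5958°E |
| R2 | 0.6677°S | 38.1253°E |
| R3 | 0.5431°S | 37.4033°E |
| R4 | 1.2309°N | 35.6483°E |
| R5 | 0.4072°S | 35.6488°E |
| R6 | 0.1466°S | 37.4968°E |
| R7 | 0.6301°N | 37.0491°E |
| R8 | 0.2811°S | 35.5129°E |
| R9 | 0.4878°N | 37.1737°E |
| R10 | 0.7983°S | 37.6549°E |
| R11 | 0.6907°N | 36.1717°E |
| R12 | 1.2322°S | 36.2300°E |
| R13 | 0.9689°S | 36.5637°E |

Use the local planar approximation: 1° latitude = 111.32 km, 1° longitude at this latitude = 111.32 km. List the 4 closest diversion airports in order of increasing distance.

Distances from 0.2703°N, 36.6641°E:
R1: √((0.2035·111.32)² + (-1.0683·111.32)²) = √(513.186499 + 14142.717033) = 121.0616 km
R2: √((-0.9380·111.32)² + (1.4612·111.32)²) = √(10903.152138 + 26458.530651) = 193.2917 km
R3: √((-0.8134·111.32)² + (0.7392·111.32)²) = √(8198.883802 + 6771.272813) = 122.3526 km
R4: √((0.9606·111.32)² + (-1.0158·111.32)²) = √(11434.878645 + 12786.827674) = 155.6332 km
R5: √((-0.6775·111.32)² + (-1.0153·111.32)²) = √(5688.070812 + 12774.242834) = 135.8761 km
R6: √((-0.4169·111.32)² + (0.8327·111.32)²) = √(2153.823869 + 8592.578820) = 103.6649 km
R7: √((0.3598·111.32)² + (0.3850·111.32)²) = √(1604.237682 + 1836.825307) = 58.6606 km
R8: √((-0.5514·111.32)² + (-1.1512·111.32)²) = √(3767.731264 + 16422.828482) = 142.0935 km
R9: √((0.2175·111.32)² + (0.5096·111.32)²) = √(586.225786 + 3218.142227) = 61.6796 km
R10: √((-1.0686·111.32)² + (0.9908·111.32)²) = √(14150.661264 + 12165.175851) = 162.2216 km
R11: √((0.4204·111.32)² + (-0.4924·111.32)²) = √(2190.139662 + 3004.571088) = 72.0743 km
R12: √((-1.5025·111.32)² + (-0.4341·111.32)²) = √(27975.338919 + 2335.210136) = 174.0993 km
R13: √((-1.2392·111.32)² + (-0.1004·111.32)²) = √(19029.580075 + 124.914778) = 138.3998 km
Sorted: R7 (58.6606 km) < R9 (61.6796 km) < R11 (72.0743 km) < R6 (103.6649 km) < R1 (121.0616 km) < R3 (122.3526 km) < …

R7, R9, R11, R6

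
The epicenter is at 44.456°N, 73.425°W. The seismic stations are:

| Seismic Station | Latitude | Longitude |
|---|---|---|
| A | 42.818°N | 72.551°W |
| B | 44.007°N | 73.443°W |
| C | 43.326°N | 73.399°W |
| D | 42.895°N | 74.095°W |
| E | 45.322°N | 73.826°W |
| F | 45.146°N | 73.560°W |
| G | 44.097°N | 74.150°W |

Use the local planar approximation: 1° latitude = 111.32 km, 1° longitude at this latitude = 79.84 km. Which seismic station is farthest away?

Distances from 44.456°N, 73.425°W:
A: √((-1.638·111.32)² + (0.874·79.84)²) = √(33248.66331 + 4869.27073) = 195.238 km
B: √((-0.449·111.32)² + (-0.018·79.84)²) = √(2498.26830 + 2.06531) = 50.003 km
C: √((-1.130·111.32)² + (0.026·79.84)²) = √(15823.52663 + 4.30911) = 125.809 km
D: √((-1.561·111.32)² + (-0.670·79.84)²) = √(30196.19362 + 2861.47965) = 181.818 km
E: √((0.866·111.32)² + (-0.401·79.84)²) = √(9293.56155 + 1025.01401) = 101.580 km
F: √((0.690·111.32)² + (-0.135·79.84)²) = √(5899.89900 + 116.17391) = 77.563 km
G: √((-0.359·111.32)² + (-0.725·79.84)²) = √(1597.11170 + 3350.55746) = 70.340 km
Maximum: A at 195.238 km.

A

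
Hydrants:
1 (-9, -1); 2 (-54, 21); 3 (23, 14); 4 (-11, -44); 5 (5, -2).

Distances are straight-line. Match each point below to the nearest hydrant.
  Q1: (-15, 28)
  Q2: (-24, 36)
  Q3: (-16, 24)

Q1 at (-15, 28):
  1: 29.6
  2: 39.6
  3: 40.5
  4: 72.1
  5: 36.1
  → nearest: 1 (29.6)
Q2 at (-24, 36):
  1: 39.9
  2: 33.5
  3: 51.9
  4: 81.0
  5: 47.8
  → nearest: 2 (33.5)
Q3 at (-16, 24):
  1: 26.0
  2: 38.1
  3: 40.3
  4: 68.2
  5: 33.4
  → nearest: 1 (26.0)

Q1→1; Q2→2; Q3→1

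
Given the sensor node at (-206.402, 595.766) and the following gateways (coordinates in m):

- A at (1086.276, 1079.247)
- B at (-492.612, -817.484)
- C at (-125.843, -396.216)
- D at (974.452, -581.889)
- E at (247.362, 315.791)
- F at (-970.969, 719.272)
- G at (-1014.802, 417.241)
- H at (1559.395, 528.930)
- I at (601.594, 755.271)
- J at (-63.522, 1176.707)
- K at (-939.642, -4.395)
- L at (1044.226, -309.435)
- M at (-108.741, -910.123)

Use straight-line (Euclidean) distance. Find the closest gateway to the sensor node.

E

Distances from (-206.402, 595.766):
A: 1380.134 m
B: 1441.940 m
C: 995.248 m
D: 1667.719 m
E: 533.186 m
F: 774.478 m
G: 827.878 m
H: 1767.061 m
I: 823.589 m
J: 598.253 m
K: 947.541 m
L: 1543.846 m
M: 1509.052 m
Minimum: E at 533.186 m.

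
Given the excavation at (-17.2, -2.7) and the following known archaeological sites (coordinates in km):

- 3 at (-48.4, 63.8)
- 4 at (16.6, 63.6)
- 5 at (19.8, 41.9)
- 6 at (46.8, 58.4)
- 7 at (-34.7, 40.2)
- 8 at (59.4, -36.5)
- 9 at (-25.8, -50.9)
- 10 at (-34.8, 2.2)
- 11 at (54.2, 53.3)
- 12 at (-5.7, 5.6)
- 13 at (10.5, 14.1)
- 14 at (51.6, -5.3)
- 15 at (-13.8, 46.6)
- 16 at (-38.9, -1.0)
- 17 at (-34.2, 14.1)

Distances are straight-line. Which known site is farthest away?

Distances from (-17.2, -2.7):
3: 73.5 km
4: 74.4 km
5: 57.9 km
6: 88.5 km
7: 46.3 km
8: 83.7 km
9: 49.0 km
10: 18.3 km
11: 90.7 km
12: 14.2 km
13: 32.4 km
14: 68.8 km
15: 49.4 km
16: 21.8 km
17: 23.9 km
Maximum: 11 at 90.7 km.

11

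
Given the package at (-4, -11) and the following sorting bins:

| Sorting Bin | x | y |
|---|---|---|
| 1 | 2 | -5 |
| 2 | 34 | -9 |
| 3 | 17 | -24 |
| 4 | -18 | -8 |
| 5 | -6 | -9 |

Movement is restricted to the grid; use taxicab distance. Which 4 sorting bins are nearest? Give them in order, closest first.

5, 1, 4, 3

Distances from (-4, -11):
1: |6| + |6| = 6 + 6 = 12
2: |38| + |2| = 38 + 2 = 40
3: |21| + |-13| = 21 + 13 = 34
4: |-14| + |3| = 14 + 3 = 17
5: |-2| + |2| = 2 + 2 = 4
Sorted: 5 (4) < 1 (12) < 4 (17) < 3 (34) < 2 (40)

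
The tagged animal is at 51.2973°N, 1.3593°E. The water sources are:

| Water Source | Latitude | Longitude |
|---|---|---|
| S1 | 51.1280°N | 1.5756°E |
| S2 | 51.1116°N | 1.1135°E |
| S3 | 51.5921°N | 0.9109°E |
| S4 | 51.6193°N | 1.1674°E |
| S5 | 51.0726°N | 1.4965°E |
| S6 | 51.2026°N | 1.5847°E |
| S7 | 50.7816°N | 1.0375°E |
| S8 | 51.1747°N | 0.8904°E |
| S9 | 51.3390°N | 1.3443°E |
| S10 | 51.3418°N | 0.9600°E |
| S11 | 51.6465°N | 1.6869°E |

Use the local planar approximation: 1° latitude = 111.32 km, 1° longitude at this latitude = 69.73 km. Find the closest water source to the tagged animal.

S9

Distances from 51.2973°N, 1.3593°E:
S1: √((-0.1693·111.32)² + (0.2163·69.73)²) = √(355.189658 + 227.484793) = 24.1387 km
S2: √((-0.1857·111.32)² + (-0.2458·69.73)²) = √(427.336711 + 293.767054) = 26.8534 km
S3: √((0.2948·111.32)² + (-0.4484·69.73)²) = √(1076.964415 + 977.621037) = 45.3275 km
S4: √((0.3220·111.32)² + (-0.1919·69.73)²) = √(1284.866893 + 179.056166) = 38.2612 km
S5: √((-0.2247·111.32)² + (0.1372·69.73)²) = √(625.680385 + 91.526647) = 26.7807 km
S6: √((-0.0947·111.32)² + (0.2254·69.73)²) = √(111.133848 + 247.028553) = 18.9252 km
S7: √((-0.5157·111.32)² + (-0.3218·69.73)²) = √(3295.646775 + 503.513837) = 61.6373 km
S8: √((-0.1226·111.32)² + (-0.4689·69.73)²) = √(186.263318 + 1069.054377) = 35.4305 km
S9: √((0.0417·111.32)² + (-0.0150·69.73)²) = √(21.548572 + 1.094011) = 4.7584 km
S10: √((0.0445·111.32)² + (-0.3993·69.73)²) = √(24.539540 + 775.243174) = 28.2804 km
S11: √((0.3492·111.32)² + (0.3276·69.73)²) = √(1511.105775 + 521.827685) = 45.0881 km
Minimum: S9 at 4.7584 km.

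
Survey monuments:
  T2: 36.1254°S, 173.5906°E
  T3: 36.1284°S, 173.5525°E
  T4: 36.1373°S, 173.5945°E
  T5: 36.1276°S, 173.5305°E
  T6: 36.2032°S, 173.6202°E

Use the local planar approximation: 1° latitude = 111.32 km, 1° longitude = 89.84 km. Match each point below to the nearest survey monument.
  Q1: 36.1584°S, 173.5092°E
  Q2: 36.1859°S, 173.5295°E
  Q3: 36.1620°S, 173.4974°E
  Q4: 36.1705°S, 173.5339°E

Q1 at 36.1584°S, 173.5092°E:
  T2: √((0.0330·111.32)² + (0.0814·89.84)²) = √(13.495043 + 53.479618) = 8.1838 km
  T3: √((0.0300·111.32)² + (0.0433·89.84)²) = √(11.152928 + 15.132660) = 5.1269 km
  T4: √((0.0211·111.32)² + (0.0853·89.84)²) = √(5.517106 + 58.726964) = 8.0152 km
  T5: √((0.0308·111.32)² + (0.0213·89.84)²) = √(11.755682 + 3.661834) = 3.9265 km
  T6: √((-0.0448·111.32)² + (0.1110·89.84)²) = √(24.871525 + 99.445571) = 11.1498 km
  → nearest: T5 (3.9265 km)
Q2 at 36.1859°S, 173.5295°E:
  T2: √((0.0605·111.32)² + (0.0611·89.84)²) = √(45.358339 + 30.131580) = 8.6885 km
  T3: √((0.0575·111.32)² + (0.0230·89.84)²) = √(40.971521 + 4.269678) = 6.7262 km
  T4: √((0.0486·111.32)² + (0.0650·89.84)²) = √(29.269745 + 34.100928) = 7.9606 km
  T5: √((0.0583·111.32)² + (0.0010·89.84)²) = √(42.119529 + 0.008071) = 6.4906 km
  T6: √((-0.0173·111.32)² + (0.0907·89.84)²) = √(3.708844 + 66.397857) = 8.3730 km
  → nearest: T5 (6.4906 km)
Q3 at 36.1620°S, 173.4974°E:
  T2: √((0.0366·111.32)² + (0.0932·89.84)²) = √(16.600018 + 70.108603) = 9.3117 km
  T3: √((0.0336·111.32)² + (0.0551·89.84)²) = √(13.990233 + 24.504322) = 6.2044 km
  T4: √((0.0247·111.32)² + (0.0971·89.84)²) = √(7.560322 + 76.098824) = 9.1465 km
  T5: √((0.0344·111.32)² + (0.0331·89.84)²) = √(14.664366 + 8.842915) = 4.8484 km
  T6: √((-0.0412·111.32)² + (0.1228·89.84)²) = √(21.034918 + 121.712791) = 11.9477 km
  → nearest: T5 (4.8484 km)
Q4 at 36.1705°S, 173.5339°E:
  T2: √((0.0451·111.32)² + (0.0567·89.84)²) = √(25.205742 + 25.948102) = 7.1522 km
  T3: √((0.0421·111.32)² + (0.0186·89.84)²) = √(21.963957 + 2.792321) = 4.9756 km
  T4: √((0.0332·111.32)² + (0.0606·89.84)²) = √(13.659115 + 29.640446) = 6.5802 km
  T5: √((0.0429·111.32)² + (-0.0034·89.84)²) = √(22.806623 + 0.093303) = 4.7854 km
  T6: √((-0.0327·111.32)² + (0.0863·89.84)²) = √(13.250794 + 60.111986) = 8.5652 km
  → nearest: T5 (4.7854 km)

Q1→T5; Q2→T5; Q3→T5; Q4→T5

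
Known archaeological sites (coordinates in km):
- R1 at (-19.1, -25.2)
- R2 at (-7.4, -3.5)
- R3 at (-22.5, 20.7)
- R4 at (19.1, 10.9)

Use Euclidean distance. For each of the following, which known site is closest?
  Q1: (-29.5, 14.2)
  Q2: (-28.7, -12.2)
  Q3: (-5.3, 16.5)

Q1→R3; Q2→R1; Q3→R3

Q1 at (-29.5, 14.2):
  R1: 40.7 km
  R2: 28.3 km
  R3: 9.6 km
  R4: 48.7 km
  → nearest: R3 (9.6 km)
Q2 at (-28.7, -12.2):
  R1: 16.2 km
  R2: 23.0 km
  R3: 33.5 km
  R4: 53.1 km
  → nearest: R1 (16.2 km)
Q3 at (-5.3, 16.5):
  R1: 43.9 km
  R2: 20.1 km
  R3: 17.7 km
  R4: 25.0 km
  → nearest: R3 (17.7 km)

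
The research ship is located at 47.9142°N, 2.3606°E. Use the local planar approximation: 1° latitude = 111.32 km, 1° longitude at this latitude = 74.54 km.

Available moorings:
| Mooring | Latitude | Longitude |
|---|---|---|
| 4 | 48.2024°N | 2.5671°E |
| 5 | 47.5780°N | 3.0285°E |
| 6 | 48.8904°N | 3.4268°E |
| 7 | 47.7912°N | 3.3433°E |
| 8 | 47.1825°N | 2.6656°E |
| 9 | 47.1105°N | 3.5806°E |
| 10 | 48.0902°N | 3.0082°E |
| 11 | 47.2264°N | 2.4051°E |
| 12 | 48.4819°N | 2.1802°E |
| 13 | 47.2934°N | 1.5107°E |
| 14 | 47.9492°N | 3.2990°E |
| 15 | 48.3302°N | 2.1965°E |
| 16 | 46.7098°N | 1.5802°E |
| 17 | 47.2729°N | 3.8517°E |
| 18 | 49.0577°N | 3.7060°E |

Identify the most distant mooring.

18

Distances from 47.9142°N, 2.3606°E:
4: √((0.2882·111.32)² + (0.2065·74.54)²) = √(1029.281930 + 236.929364) = 35.5839 km
5: √((-0.3362·111.32)² + (0.6679·74.54)²) = √(1400.689308 + 2478.572711) = 62.2837 km
6: √((0.9762·111.32)² + (1.0662·74.54)²) = √(11809.295827 + 6316.203780) = 134.6310 km
7: √((-0.1230·111.32)² + (0.9827·74.54)²) = √(187.480722 + 5365.629597) = 74.5192 km
8: √((-0.7317·111.32)² + (0.3050·74.54)²) = √(6634.565796 + 516.866584) = 84.5661 km
9: √((-0.8037·111.32)² + (1.2200·74.54)²) = √(8004.502267 + 8269.865345) = 127.5710 km
10: √((0.1760·111.32)² + (0.6476·74.54)²) = √(383.859003 + 2330.196025) = 52.0966 km
11: √((-0.6878·111.32)² + (0.0445·74.54)²) = √(5862.336430 + 11.002688) = 76.6377 km
12: √((0.5677·111.32)² + (-0.1804·74.54)²) = √(3993.780423 + 180.822239) = 64.6112 km
13: √((-0.6208·111.32)² + (-0.8499·74.54)²) = √(4775.840475 + 4013.418381) = 93.7510 km
14: √((0.0350·111.32)² + (0.9384·74.54)²) = √(15.180374 + 4892.769709) = 70.0568 km
15: √((0.4160·111.32)² + (-0.1641·74.54)²) = √(2144.534595 + 149.622166) = 47.8974 km
16: √((-1.2044·111.32)² + (-0.7804·74.54)²) = √(17975.785992 + 3383.867102) = 146.1494 km
17: √((-0.6413·111.32)² + (1.4911·74.54)²) = √(5096.462995 + 12353.565358) = 132.0986 km
18: √((1.1435·111.32)² + (1.3454·74.54)²) = √(16203.869363 + 10057.305062) = 162.0530 km
Maximum: 18 at 162.0530 km.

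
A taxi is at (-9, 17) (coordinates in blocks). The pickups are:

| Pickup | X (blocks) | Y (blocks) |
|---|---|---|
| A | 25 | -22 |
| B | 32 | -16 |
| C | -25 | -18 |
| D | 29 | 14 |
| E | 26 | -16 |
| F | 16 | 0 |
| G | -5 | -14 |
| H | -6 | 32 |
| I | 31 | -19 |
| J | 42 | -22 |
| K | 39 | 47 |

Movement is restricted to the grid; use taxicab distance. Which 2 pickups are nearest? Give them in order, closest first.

H, G

Distances from (-9, 17):
A: |34| + |-39| = 34 + 39 = 73 blocks
B: |41| + |-33| = 41 + 33 = 74 blocks
C: |-16| + |-35| = 16 + 35 = 51 blocks
D: |38| + |-3| = 38 + 3 = 41 blocks
E: |35| + |-33| = 35 + 33 = 68 blocks
F: |25| + |-17| = 25 + 17 = 42 blocks
G: |4| + |-31| = 4 + 31 = 35 blocks
H: |3| + |15| = 3 + 15 = 18 blocks
I: |40| + |-36| = 40 + 36 = 76 blocks
J: |51| + |-39| = 51 + 39 = 90 blocks
K: |48| + |30| = 48 + 30 = 78 blocks
Sorted: H (18 blocks) < G (35 blocks) < D (41 blocks) < F (42 blocks) < …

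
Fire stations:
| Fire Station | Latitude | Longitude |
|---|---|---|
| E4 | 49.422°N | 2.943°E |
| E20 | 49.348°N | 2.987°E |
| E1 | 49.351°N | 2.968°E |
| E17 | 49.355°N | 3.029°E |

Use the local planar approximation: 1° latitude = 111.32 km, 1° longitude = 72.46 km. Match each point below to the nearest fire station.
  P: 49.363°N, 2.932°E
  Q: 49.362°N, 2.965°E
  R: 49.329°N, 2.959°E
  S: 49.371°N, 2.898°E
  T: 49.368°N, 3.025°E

P at 49.363°N, 2.932°E:
  E4: √((0.059·111.32)² + (0.011·72.46)²) = √(43.137048 + 0.635305) = 6.6161 km
  E20: √((-0.015·111.32)² + (0.055·72.46)²) = √(2.788232 + 15.882616) = 4.3210 km
  E1: √((-0.012·111.32)² + (0.036·72.46)²) = √(1.784469 + 6.804585) = 2.9307 km
  E17: √((-0.008·111.32)² + (0.097·72.46)²) = √(0.793097 + 49.401499) = 7.0848 km
  → nearest: E1 (2.9307 km)
Q at 49.362°N, 2.965°E:
  E4: √((0.060·111.32)² + (-0.022·72.46)²) = √(44.611713 + 2.541219) = 6.8668 km
  E20: √((-0.014·111.32)² + (0.022·72.46)²) = √(2.428860 + 2.541219) = 2.2294 km
  E1: √((-0.011·111.32)² + (0.003·72.46)²) = √(1.499449 + 0.047254) = 1.2437 km
  E17: √((-0.007·111.32)² + (0.064·72.46)²) = √(0.607215 + 21.505850) = 4.7025 km
  → nearest: E1 (1.2437 km)
R at 49.329°N, 2.959°E:
  E4: √((0.093·111.32)² + (-0.016·72.46)²) = √(107.179640 + 1.344116) = 10.4175 km
  E20: √((0.019·111.32)² + (0.028·72.46)²) = √(4.473563 + 4.116354) = 2.9309 km
  E1: √((0.022·111.32)² + (0.009·72.46)²) = √(5.997797 + 0.425287) = 2.5344 km
  E17: √((0.026·111.32)² + (0.070·72.46)²) = √(8.377088 + 25.727213) = 5.8399 km
  → nearest: E1 (2.5344 km)
S at 49.371°N, 2.898°E:
  E4: √((0.051·111.32)² + (0.045·72.46)²) = √(32.231962 + 10.632164) = 6.5471 km
  E20: √((-0.023·111.32)² + (0.089·72.46)²) = √(6.555443 + 41.588827) = 6.9386 km
  E1: √((-0.020·111.32)² + (0.070·72.46)²) = √(4.956857 + 25.727213) = 5.5393 km
  E17: √((-0.016·111.32)² + (0.131·72.46)²) = √(3.172388 + 90.103000) = 9.6579 km
  → nearest: E1 (5.5393 km)
T at 49.368°N, 3.025°E:
  E4: √((0.054·111.32)² + (-0.082·72.46)²) = √(36.135487 + 35.304037) = 8.4522 km
  E20: √((-0.020·111.32)² + (-0.038·72.46)²) = √(4.956857 + 7.581652) = 3.5410 km
  E1: √((-0.017·111.32)² + (-0.057·72.46)²) = √(3.581329 + 17.058717) = 4.5431 km
  E17: √((-0.013·111.32)² + (0.004·72.46)²) = √(2.094272 + 0.084007) = 1.4759 km
  → nearest: E17 (1.4759 km)

P→E1; Q→E1; R→E1; S→E1; T→E17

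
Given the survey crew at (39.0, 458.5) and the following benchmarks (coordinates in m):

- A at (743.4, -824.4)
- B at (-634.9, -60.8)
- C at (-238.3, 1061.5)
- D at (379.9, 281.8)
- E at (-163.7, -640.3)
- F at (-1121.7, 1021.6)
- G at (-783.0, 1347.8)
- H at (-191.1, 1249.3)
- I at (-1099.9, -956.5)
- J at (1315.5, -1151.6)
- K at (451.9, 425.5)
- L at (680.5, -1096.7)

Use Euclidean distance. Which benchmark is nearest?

Distances from (39.0, 458.5):
A: 1463.6 m
B: 850.8 m
C: 663.7 m
D: 384.0 m
E: 1117.3 m
F: 1290.1 m
G: 1211.0 m
H: 823.6 m
I: 1816.4 m
J: 2054.7 m
K: 414.2 m
L: 1682.3 m
Minimum: D at 384.0 m.

D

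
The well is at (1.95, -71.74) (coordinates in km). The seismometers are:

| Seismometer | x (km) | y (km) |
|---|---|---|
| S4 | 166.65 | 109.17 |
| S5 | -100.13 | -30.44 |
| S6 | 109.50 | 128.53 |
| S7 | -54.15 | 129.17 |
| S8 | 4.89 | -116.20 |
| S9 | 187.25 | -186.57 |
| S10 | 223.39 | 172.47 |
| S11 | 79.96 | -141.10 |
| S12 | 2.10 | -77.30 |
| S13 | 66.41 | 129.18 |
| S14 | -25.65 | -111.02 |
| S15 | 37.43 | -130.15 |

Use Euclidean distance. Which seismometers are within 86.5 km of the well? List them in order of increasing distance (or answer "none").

Distances from (1.95, -71.74):
S4: 244.65 km
S5: 110.12 km
S6: 227.32 km
S7: 208.60 km
S8: 44.56 km
S9: 218.00 km
S10: 329.66 km
S11: 104.39 km
S12: 5.56 km
S13: 211.01 km
S14: 48.01 km
S15: 68.34 km
Threshold 86.5 km: S12 (5.56 km), S8 (44.56 km), S14 (48.01 km), S15 (68.34 km) are within range.

S12, S8, S14, S15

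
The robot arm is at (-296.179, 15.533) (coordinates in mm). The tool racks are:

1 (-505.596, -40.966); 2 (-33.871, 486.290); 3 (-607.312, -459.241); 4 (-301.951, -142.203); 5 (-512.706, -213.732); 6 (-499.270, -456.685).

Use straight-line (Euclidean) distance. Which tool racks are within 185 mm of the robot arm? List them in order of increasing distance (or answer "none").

4

Distances from (-296.179, 15.533):
1: √((-209.417)² + (-56.499)²) = √(43855.47989 + 3192.13700) = 216.905 mm
2: √((262.308)² + (470.757)²) = √(68805.48686 + 221612.15305) = 538.904 mm
3: √((-311.133)² + (-474.774)²) = √(96803.74369 + 225410.35108) = 567.639 mm
4: √((-5.772)² + (-157.736)²) = √(33.31598 + 24880.64570) = 157.842 mm
5: √((-216.527)² + (-229.265)²) = √(46883.94173 + 52562.44022) = 315.351 mm
6: √((-203.091)² + (-472.218)²) = √(41245.95428 + 222989.83952) = 514.039 mm
Threshold 185 mm: 4 (157.842 mm) is within range.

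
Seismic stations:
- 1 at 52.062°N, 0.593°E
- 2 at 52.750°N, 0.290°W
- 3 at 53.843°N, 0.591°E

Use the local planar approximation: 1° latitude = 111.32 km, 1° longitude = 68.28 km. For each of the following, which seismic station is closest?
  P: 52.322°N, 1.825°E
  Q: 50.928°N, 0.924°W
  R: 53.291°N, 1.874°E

P→1; Q→1; R→3

P at 52.322°N, 1.825°E:
  1: 88.961 km
  2: 152.069 km
  3: 189.124 km
  → nearest: 1 (88.961 km)
Q at 50.928°N, 0.924°W:
  1: 163.293 km
  2: 207.393 km
  3: 340.587 km
  → nearest: 1 (163.293 km)
R at 53.291°N, 1.874°E:
  1: 162.382 km
  2: 159.560 km
  3: 107.006 km
  → nearest: 3 (107.006 km)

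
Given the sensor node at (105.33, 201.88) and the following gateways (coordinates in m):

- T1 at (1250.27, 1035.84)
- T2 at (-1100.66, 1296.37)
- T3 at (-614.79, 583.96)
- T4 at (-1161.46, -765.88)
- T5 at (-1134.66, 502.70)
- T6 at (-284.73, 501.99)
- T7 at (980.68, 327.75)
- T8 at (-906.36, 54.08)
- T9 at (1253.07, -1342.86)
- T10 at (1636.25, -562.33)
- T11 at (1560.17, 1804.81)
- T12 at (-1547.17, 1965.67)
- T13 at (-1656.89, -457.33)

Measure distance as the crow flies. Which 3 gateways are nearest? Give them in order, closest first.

Distances from (105.33, 201.88):
T1: 1416.47 m
T2: 1628.59 m
T3: 815.20 m
T4: 1594.15 m
T5: 1275.96 m
T6: 492.15 m
T7: 884.35 m
T8: 1022.43 m
T9: 1924.46 m
T10: 1711.06 m
T11: 2164.70 m
T12: 2416.96 m
T13: 1881.48 m
Sorted: T6 (492.15 m) < T3 (815.20 m) < T7 (884.35 m) < T8 (1022.43 m) < T5 (1275.96 m) < …

T6, T3, T7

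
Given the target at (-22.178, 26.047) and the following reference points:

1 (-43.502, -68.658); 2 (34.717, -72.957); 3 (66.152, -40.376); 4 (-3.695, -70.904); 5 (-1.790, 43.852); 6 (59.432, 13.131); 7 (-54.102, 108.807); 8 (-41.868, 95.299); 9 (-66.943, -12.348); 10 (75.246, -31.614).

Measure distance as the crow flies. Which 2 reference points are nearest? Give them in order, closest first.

Distances from (-22.178, 26.047):
1: 97.076
2: 114.188
3: 110.518
4: 98.697
5: 27.068
6: 82.626
7: 88.704
8: 71.997
9: 58.975
10: 113.209
Sorted: 5 (27.068) < 9 (58.975) < 8 (71.997) < 6 (82.626) < …

5, 9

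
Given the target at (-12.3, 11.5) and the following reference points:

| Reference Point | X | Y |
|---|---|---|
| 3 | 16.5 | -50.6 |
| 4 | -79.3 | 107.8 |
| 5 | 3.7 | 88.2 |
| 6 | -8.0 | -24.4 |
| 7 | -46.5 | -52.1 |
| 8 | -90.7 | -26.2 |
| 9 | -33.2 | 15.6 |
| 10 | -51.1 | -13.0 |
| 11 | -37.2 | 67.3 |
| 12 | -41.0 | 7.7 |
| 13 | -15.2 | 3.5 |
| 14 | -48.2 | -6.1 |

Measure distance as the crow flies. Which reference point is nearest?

13

Distances from (-12.3, 11.5):
3: 68.5
4: 117.3
5: 78.4
6: 36.2
7: 72.2
8: 87.0
9: 21.3
10: 45.9
11: 61.1
12: 29.0
13: 8.5
14: 40.0
Minimum: 13 at 8.5.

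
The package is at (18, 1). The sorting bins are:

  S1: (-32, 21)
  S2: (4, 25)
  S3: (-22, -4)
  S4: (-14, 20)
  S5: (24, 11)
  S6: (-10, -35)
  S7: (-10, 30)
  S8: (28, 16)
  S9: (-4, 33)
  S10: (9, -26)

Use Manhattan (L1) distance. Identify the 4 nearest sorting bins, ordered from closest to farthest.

Distances from (18, 1):
S1: 70
S2: 38
S3: 45
S4: 51
S5: 16
S6: 64
S7: 57
S8: 25
S9: 54
S10: 36
Sorted: S5 (16) < S8 (25) < S10 (36) < S2 (38) < S3 (45) < S4 (51) < …

S5, S8, S10, S2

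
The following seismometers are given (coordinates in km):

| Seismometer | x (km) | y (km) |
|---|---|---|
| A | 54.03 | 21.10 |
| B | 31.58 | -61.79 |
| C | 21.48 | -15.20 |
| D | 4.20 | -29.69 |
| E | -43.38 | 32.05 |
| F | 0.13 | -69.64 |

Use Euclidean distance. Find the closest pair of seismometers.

C and D

Pairwise distances:
C–D: √((-17.28)² + (-14.49)²) = √(298.5984 + 209.9601) = 22.55 km
B–F: √((-31.45)² + (-7.85)²) = √(989.1025 + 61.6225) = 32.41 km
D–F: √((-4.07)² + (-39.95)²) = √(16.5649 + 1596.0025) = 40.16 km
B–D: √((-27.38)² + (32.10)²) = √(749.6644 + 1030.4100) = 42.19 km
B–C: √((-10.10)² + (46.59)²) = √(102.0100 + 2170.6281) = 47.67 km
A–C: √((-32.55)² + (-36.30)²) = √(1059.5025 + 1317.6900) = 48.76 km
C–F: √((-21.35)² + (-54.44)²) = √(455.8225 + 2963.7136) = 58.48 km
A–D: √((-49.83)² + (-50.79)²) = √(2483.0289 + 2579.6241) = 71.15 km
D–E: √((-47.58)² + (61.74)²) = √(2263.8564 + 3811.8276) = 77.95 km
C–E: √((-64.86)² + (47.25)²) = √(4206.8196 + 2232.5625) = 80.25 km
A–B: √((-22.45)² + (-82.89)²) = √(504.0025 + 6870.7521) = 85.88 km
A–E: √((-97.41)² + (10.95)²) = √(9488.7081 + 119.9025) = 98.02 km
A–F: √((-53.90)² + (-90.74)²) = √(2905.2100 + 8233.7476) = 105.54 km
E–F: √((43.51)² + (-101.69)²) = √(1893.1201 + 10340.8561) = 110.61 km
B–E: √((-74.96)² + (93.84)²) = √(5619.0016 + 8805.9456) = 120.10 km
Closest pair: C–D at 22.55 km.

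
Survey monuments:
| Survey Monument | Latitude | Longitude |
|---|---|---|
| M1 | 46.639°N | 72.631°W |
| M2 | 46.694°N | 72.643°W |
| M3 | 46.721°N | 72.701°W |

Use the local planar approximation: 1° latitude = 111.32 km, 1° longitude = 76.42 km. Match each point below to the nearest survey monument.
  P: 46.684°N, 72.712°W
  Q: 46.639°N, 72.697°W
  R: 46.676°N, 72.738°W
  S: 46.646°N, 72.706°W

P at 46.684°N, 72.712°W:
  M1: √((-0.045·111.32)² + (0.081·76.42)²) = √(25.09409 + 38.31635) = 7.963 km
  M2: √((0.010·111.32)² + (0.069·76.42)²) = √(1.23921 + 27.80432) = 5.389 km
  M3: √((0.037·111.32)² + (0.011·76.42)²) = √(16.96484 + 0.70664) = 4.204 km
  → nearest: M3 (4.204 km)
Q at 46.639°N, 72.697°W:
  M1: √((0.000·111.32)² + (0.066·76.42)²) = √(0.00000 + 25.43911) = 5.044 km
  M2: √((0.055·111.32)² + (0.054·76.42)²) = √(37.48623 + 17.02949) = 7.383 km
  M3: √((0.082·111.32)² + (-0.004·76.42)²) = √(83.32477 + 0.09344) = 9.133 km
  → nearest: M1 (5.044 km)
R at 46.676°N, 72.738°W:
  M1: √((-0.037·111.32)² + (0.107·76.42)²) = √(16.96484 + 66.86235) = 9.156 km
  M2: √((0.018·111.32)² + (0.095·76.42)²) = √(4.01505 + 52.70615) = 7.531 km
  M3: √((0.045·111.32)² + (0.037·76.42)²) = √(25.09409 + 7.99498) = 5.752 km
  → nearest: M3 (5.752 km)
S at 46.646°N, 72.706°W:
  M1: √((-0.007·111.32)² + (0.075·76.42)²) = √(0.60721 + 32.85009) = 5.784 km
  M2: √((0.048·111.32)² + (0.063·76.42)²) = √(28.55150 + 23.17903) = 7.192 km
  M3: √((0.075·111.32)² + (0.005·76.42)²) = √(69.70580 + 0.14600) = 8.358 km
  → nearest: M1 (5.784 km)

P→M3; Q→M1; R→M3; S→M1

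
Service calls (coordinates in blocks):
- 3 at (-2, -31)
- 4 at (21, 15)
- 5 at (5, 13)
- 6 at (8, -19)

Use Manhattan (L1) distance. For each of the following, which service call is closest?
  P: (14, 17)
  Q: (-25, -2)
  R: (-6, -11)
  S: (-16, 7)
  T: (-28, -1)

P→4; Q→5; R→6; S→5; T→5

P at (14, 17):
  3: 64 blocks
  4: 9 blocks
  5: 13 blocks
  6: 42 blocks
  → nearest: 4 (9 blocks)
Q at (-25, -2):
  3: 52 blocks
  4: 63 blocks
  5: 45 blocks
  6: 50 blocks
  → nearest: 5 (45 blocks)
R at (-6, -11):
  3: 24 blocks
  4: 53 blocks
  5: 35 blocks
  6: 22 blocks
  → nearest: 6 (22 blocks)
S at (-16, 7):
  3: 52 blocks
  4: 45 blocks
  5: 27 blocks
  6: 50 blocks
  → nearest: 5 (27 blocks)
T at (-28, -1):
  3: 56 blocks
  4: 65 blocks
  5: 47 blocks
  6: 54 blocks
  → nearest: 5 (47 blocks)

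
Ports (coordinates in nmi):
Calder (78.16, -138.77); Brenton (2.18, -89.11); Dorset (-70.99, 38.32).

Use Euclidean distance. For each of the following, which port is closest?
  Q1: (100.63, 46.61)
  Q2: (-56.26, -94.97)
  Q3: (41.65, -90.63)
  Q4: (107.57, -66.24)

Q1→Brenton; Q2→Brenton; Q3→Brenton; Q4→Calder

Q1 at (100.63, 46.61):
  Calder: 186.74 nmi
  Brenton: 167.67 nmi
  Dorset: 171.82 nmi
  → nearest: Brenton (167.67 nmi)
Q2 at (-56.26, -94.97):
  Calder: 141.38 nmi
  Brenton: 58.73 nmi
  Dorset: 134.10 nmi
  → nearest: Brenton (58.73 nmi)
Q3 at (41.65, -90.63):
  Calder: 60.42 nmi
  Brenton: 39.50 nmi
  Dorset: 171.22 nmi
  → nearest: Brenton (39.50 nmi)
Q4 at (107.57, -66.24):
  Calder: 78.27 nmi
  Brenton: 107.84 nmi
  Dorset: 206.92 nmi
  → nearest: Calder (78.27 nmi)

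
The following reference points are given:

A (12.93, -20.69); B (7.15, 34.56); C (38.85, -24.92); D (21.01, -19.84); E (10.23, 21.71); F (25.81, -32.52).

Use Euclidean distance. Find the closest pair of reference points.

Pairwise distances:
A–D: √((8.08)² + (0.85)²) = √(65.2864 + 0.7225) = 8.12
B–E: √((3.08)² + (-12.85)²) = √(9.4864 + 165.1225) = 13.21
D–F: √((4.80)² + (-12.68)²) = √(23.0400 + 160.7824) = 13.56
C–F: √((-13.04)² + (-7.60)²) = √(170.0416 + 57.7600) = 15.09
A–F: √((12.88)² + (-11.83)²) = √(165.8944 + 139.9489) = 17.49
C–D: √((-17.84)² + (5.08)²) = √(318.2656 + 25.8064) = 18.55
A–C: √((25.92)² + (-4.23)²) = √(671.8464 + 17.8929) = 26.26
A–E: √((-2.70)² + (42.40)²) = √(7.2900 + 1797.7600) = 42.49
D–E: √((-10.78)² + (41.55)²) = √(116.2084 + 1726.4025) = 42.93
C–E: √((-28.62)² + (46.63)²) = √(819.1044 + 2174.3569) = 54.71
A–B: √((-5.78)² + (55.25)²) = √(33.4084 + 3052.5625) = 55.55
B–D: √((13.86)² + (-54.40)²) = √(192.0996 + 2959.3600) = 56.14
E–F: √((15.58)² + (-54.23)²) = √(242.7364 + 2940.8929) = 56.42
B–C: √((31.70)² + (-59.48)²) = √(1004.8900 + 3537.8704) = 67.40
B–F: √((18.66)² + (-67.08)²) = √(348.1956 + 4499.7264) = 69.63
Closest pair: A–D at 8.12.

A and D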